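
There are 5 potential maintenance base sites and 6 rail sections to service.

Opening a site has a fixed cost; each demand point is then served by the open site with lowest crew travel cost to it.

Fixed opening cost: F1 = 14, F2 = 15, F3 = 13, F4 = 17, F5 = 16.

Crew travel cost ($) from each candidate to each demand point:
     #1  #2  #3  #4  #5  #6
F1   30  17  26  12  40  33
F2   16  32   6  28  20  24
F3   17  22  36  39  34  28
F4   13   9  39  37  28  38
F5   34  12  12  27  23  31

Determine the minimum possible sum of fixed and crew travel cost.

Open {F1, F2}: assign each demand point to its cheapest open site.
  #1→F2 16, #2→F1 17, #3→F2 6, #4→F1 12, #5→F2 20, #6→F2 24
  crew travel cost 95, fixed 29 → total 124.
Compare {F1, F2, F4}: crew travel cost 84 + fixed 46 = 130.
Compare {F2, F4}: crew travel cost 100 + fixed 32 = 132.
Compare {F1, F2, F5}: crew travel cost 90 + fixed 45 = 135.
All other subsets cost ≥ 130. Minimum total cost: 124.

124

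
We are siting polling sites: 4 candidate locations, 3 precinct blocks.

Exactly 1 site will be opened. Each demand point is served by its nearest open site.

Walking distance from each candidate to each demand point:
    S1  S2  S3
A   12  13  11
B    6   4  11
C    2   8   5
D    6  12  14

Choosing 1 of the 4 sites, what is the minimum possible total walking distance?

Open {C}.
  S1→C 2, S2→C 8, S3→C 5  ⇒ total 15.
Compare {B}: total 21.
Compare {D}: total 32.
No size-1 selection does better; minimum is 15.

15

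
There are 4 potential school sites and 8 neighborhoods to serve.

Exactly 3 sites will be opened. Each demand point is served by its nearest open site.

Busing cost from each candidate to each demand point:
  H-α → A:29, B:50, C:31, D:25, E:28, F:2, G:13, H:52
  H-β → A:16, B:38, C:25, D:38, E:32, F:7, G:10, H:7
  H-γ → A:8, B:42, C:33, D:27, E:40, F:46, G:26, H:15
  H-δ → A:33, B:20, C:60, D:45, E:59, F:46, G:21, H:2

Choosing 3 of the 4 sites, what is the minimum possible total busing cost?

Open {H-α, H-β, H-δ}.
  A→H-β 16, B→H-δ 20, C→H-β 25, D→H-α 25, E→H-α 28, F→H-α 2, G→H-β 10, H→H-δ 2  ⇒ total 128.
Compare {H-α, H-γ, H-δ}: total 129.
Compare {H-β, H-γ, H-δ}: total 131.
No size-3 selection does better; minimum is 128.

128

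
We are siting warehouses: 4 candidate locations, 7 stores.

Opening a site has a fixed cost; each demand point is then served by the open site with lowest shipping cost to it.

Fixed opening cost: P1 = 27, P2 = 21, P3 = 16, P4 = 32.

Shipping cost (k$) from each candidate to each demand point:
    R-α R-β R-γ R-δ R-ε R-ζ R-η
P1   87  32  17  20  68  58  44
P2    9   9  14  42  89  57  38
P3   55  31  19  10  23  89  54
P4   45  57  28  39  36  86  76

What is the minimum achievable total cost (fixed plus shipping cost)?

Open {P2, P3}: assign each demand point to its cheapest open site.
  R-α→P2 9, R-β→P2 9, R-γ→P2 14, R-δ→P3 10, R-ε→P3 23, R-ζ→P2 57, R-η→P2 38
  shipping cost 160, fixed 37 → total 197.
Compare {P1, P2, P3}: shipping cost 160 + fixed 64 = 224.
Compare {P2, P3, P4}: shipping cost 160 + fixed 69 = 229.
Compare {P2, P4}: shipping cost 202 + fixed 53 = 255.
All other subsets cost ≥ 224. Minimum total cost: 197.

197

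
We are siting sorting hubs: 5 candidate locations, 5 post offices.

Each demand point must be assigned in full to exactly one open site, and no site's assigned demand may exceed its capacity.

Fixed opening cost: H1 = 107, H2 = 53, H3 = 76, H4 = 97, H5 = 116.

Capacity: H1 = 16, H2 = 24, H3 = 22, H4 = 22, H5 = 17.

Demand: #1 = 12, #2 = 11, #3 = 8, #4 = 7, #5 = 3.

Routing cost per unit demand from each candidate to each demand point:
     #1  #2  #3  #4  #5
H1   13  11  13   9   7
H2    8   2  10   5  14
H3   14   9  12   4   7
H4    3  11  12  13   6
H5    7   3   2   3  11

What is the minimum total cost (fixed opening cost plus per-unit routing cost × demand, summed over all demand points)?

379

Open {H2, H4, H5}; cheapest assignment that respects the capacities:
  H2 (cap 24, load 11): #2 — cost 11×2 = 22
  H4 (cap 22, load 15): #1, #5 — cost 12×3 + 3×6 = 54
  H5 (cap 17, load 15): #3, #4 — cost 8×2 + 7×3 = 37
  Shipping 113, fixed 266 → total 379.
  Any other capacity-feasible assignment to {H2, H4, H5} ships for at least 113.
Compare {H2, H4}: its best feasible assignment gives total 381.
Compare {H2, H3}: its best feasible assignment gives total 392.
Every other set of open sites that can feasibly serve all demand totals ≥ 381 even under its best assignment. Minimum: 379.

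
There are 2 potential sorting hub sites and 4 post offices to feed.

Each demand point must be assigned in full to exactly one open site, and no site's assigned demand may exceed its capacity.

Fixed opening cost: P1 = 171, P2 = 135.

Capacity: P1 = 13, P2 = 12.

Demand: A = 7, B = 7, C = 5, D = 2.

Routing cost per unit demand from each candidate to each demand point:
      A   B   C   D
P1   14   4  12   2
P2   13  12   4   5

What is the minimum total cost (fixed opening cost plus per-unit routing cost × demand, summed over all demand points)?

Open {P1, P2}; cheapest assignment that respects the capacities:
  P1 (cap 13, load 9): B, D — cost 7×4 + 2×2 = 32
  P2 (cap 12, load 12): A, C — cost 7×13 + 5×4 = 111
  Shipping 143, fixed 306 → total 449.
  Any other capacity-feasible assignment to {P1, P2} ships for at least 143.
Total demand is 21 and no other set of sites has combined capacity ≥ 21, so {P1, P2} is the only feasible choice of open sites. Minimum: 449.

449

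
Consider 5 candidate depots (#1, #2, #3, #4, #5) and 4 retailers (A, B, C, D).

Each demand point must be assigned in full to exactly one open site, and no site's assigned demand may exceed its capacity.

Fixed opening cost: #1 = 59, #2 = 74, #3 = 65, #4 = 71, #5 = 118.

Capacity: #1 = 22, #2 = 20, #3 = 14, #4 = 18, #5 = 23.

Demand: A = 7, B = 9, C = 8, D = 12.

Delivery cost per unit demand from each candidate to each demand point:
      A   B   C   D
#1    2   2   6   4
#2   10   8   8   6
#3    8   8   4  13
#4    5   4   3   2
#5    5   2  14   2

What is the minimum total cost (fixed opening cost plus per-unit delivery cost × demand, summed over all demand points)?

252

Open {#1, #4}; cheapest assignment that respects the capacities:
  #1 (cap 22, load 19): A, D — cost 7×2 + 12×4 = 62
  #4 (cap 18, load 17): B, C — cost 9×4 + 8×3 = 60
  Shipping 122, fixed 130 → total 252.
  Any other capacity-feasible assignment to {#1, #4} ships for at least 122.
Compare {#1, #5}: its best feasible assignment gives total 281.
Compare {#1, #3, #4}: its best feasible assignment gives total 283.
Every other set of open sites that can feasibly serve all demand totals ≥ 281 even under its best assignment. Minimum: 252.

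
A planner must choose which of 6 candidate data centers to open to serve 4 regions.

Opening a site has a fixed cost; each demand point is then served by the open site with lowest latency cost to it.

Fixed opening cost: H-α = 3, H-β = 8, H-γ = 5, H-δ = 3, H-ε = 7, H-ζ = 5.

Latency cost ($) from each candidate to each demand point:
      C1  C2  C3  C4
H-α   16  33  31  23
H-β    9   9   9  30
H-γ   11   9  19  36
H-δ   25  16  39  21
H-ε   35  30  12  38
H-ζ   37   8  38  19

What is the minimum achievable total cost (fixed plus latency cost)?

Open {H-β, H-ζ}: assign each demand point to its cheapest open site.
  C1→H-β 9, C2→H-ζ 8, C3→H-β 9, C4→H-ζ 19
  latency cost 45, fixed 13 → total 58.
Compare {H-β, H-δ}: latency cost 48 + fixed 11 = 59.
Compare {H-α, H-β}: latency cost 50 + fixed 11 = 61.
Compare {H-α, H-β, H-ζ}: latency cost 45 + fixed 16 = 61.
All other subsets cost ≥ 59. Minimum total cost: 58.

58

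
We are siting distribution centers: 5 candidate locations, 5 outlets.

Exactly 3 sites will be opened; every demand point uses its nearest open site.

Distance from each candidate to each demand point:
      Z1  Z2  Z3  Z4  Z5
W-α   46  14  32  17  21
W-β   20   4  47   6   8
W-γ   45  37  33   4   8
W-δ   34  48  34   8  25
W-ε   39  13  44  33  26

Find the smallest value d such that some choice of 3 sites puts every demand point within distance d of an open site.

32

Open {W-α, W-β, W-γ}.
  Farthest demand point is Z3 at distance 32 (to W-α); all others are ≤ 32.
With {W-α, W-β, W-δ} the worst case is 32.
With {W-α, W-β, W-ε} the worst case is 32.
No size-3 selection achieves below 32.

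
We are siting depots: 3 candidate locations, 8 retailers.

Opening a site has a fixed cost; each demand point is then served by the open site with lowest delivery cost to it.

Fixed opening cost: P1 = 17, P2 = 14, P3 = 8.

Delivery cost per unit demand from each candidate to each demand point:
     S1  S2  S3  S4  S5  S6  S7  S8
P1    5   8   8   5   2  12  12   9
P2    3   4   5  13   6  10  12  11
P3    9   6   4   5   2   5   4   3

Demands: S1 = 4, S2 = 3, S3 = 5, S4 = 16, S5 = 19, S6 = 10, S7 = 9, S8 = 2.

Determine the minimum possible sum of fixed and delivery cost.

276

Open {P2, P3}: assign each demand point to its cheapest open site.
  S1→P2 4×3=12, S2→P2 3×4=12, S3→P3 5×4=20, S4→P3 16×5=80, S5→P3 19×2=38, S6→P3 10×5=50, S7→P3 9×4=36, S8→P3 2×3=6
  delivery cost 254, fixed 22 → total 276.
Compare {P3}: delivery cost 284 + fixed 8 = 292.
Compare {P1, P3}: delivery cost 268 + fixed 25 = 293.
Compare {P1, P2, P3}: delivery cost 254 + fixed 39 = 293.
All other subsets cost ≥ 292. Minimum total cost: 276.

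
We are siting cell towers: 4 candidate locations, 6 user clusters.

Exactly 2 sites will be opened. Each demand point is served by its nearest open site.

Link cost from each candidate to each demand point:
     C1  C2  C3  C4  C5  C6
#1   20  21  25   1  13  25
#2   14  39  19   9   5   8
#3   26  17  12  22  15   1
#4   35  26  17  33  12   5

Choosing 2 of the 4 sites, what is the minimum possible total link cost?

58

Open {#2, #3}.
  C1→#2 14, C2→#3 17, C3→#3 12, C4→#2 9, C5→#2 5, C6→#3 1  ⇒ total 58.
Compare {#1, #3}: total 64.
Compare {#1, #2}: total 68.
No size-2 selection does better; minimum is 58.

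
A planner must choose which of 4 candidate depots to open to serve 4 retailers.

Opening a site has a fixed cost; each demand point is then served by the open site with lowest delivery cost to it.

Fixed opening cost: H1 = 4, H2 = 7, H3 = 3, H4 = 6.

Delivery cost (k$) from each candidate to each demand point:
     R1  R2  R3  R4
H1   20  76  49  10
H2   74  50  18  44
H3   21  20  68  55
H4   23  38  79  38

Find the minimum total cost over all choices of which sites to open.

Open {H1, H2, H3}: assign each demand point to its cheapest open site.
  R1→H1 20, R2→H3 20, R3→H2 18, R4→H1 10
  delivery cost 68, fixed 14 → total 82.
Compare {H1, H2, H3, H4}: delivery cost 68 + fixed 20 = 88.
Compare {H1, H2, H4}: delivery cost 86 + fixed 17 = 103.
Compare {H1, H3}: delivery cost 99 + fixed 7 = 106.
All other subsets cost ≥ 88. Minimum total cost: 82.

82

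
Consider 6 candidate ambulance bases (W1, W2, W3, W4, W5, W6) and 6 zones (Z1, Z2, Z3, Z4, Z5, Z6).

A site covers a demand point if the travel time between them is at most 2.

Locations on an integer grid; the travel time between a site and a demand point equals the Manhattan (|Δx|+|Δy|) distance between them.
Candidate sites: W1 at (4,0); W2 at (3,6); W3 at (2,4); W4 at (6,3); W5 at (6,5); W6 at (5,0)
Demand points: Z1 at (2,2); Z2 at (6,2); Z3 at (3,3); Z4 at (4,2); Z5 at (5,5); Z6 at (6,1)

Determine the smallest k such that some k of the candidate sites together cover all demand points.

4

Coverage sets (demand points within 2 of each site):
  W1: {Z4}
  W2: {}
  W3: {Z1, Z3}
  W4: {Z2, Z6}
  W5: {Z5}
  W6: {Z6}
No 3 sites suffice: every size-3 union leaves at least one demand point uncovered.
But {W1, W3, W4, W5} covers everything, so the minimum is 4.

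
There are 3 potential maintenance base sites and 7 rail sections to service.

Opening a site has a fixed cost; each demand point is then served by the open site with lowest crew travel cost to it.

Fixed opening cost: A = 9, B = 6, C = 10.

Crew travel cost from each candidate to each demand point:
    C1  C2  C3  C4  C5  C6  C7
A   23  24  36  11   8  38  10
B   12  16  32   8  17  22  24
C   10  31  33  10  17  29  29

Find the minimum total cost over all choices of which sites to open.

Open {A, B}: assign each demand point to its cheapest open site.
  C1→B 12, C2→B 16, C3→B 32, C4→B 8, C5→A 8, C6→B 22, C7→A 10
  crew travel cost 108, fixed 15 → total 123.
Compare {A, B, C}: crew travel cost 106 + fixed 25 = 131.
Compare {B}: crew travel cost 131 + fixed 6 = 137.
Compare {A, C}: crew travel cost 124 + fixed 19 = 143.
All other subsets cost ≥ 131. Minimum total cost: 123.

123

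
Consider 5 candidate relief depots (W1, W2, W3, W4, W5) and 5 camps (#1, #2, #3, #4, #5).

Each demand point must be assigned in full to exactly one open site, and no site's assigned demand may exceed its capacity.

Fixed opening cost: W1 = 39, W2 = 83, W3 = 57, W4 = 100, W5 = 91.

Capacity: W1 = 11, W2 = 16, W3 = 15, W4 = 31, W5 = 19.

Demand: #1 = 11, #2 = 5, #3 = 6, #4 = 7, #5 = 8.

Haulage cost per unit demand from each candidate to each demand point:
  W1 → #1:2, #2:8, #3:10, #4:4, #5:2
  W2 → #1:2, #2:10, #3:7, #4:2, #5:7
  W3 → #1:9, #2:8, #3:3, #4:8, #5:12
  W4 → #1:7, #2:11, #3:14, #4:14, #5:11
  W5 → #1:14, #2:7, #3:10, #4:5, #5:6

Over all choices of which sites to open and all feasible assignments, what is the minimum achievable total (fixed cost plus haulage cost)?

Open {W1, W2, W3}; cheapest assignment that respects the capacities:
  W1 (cap 11, load 11): #1 — cost 11×2 = 22
  W2 (cap 16, load 15): #4, #5 — cost 7×2 + 8×7 = 70
  W3 (cap 15, load 11): #2, #3 — cost 5×8 + 6×3 = 58
  Shipping 150, fixed 179 → total 329.
  Any other capacity-feasible assignment to {W1, W2, W3} ships for at least 150.
Compare {W1, W3, W5}: its best feasible assignment gives total 350.
Compare {W1, W2, W5}: its best feasible assignment gives total 374.
Every other set of open sites that can feasibly serve all demand totals ≥ 350 even under its best assignment. Minimum: 329.

329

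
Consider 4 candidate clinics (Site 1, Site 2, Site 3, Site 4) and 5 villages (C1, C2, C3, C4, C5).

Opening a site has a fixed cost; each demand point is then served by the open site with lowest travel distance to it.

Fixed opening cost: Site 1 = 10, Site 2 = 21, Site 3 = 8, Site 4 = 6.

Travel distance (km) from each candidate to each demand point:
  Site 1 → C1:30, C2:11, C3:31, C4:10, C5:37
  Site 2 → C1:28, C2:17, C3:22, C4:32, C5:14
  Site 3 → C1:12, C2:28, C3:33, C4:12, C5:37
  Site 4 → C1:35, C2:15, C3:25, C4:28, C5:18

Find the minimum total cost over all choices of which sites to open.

Open {Site 3, Site 4}: assign each demand point to its cheapest open site.
  C1→Site 3 12, C2→Site 4 15, C3→Site 4 25, C4→Site 3 12, C5→Site 4 18
  travel distance 82, fixed 14 → total 96.
Compare {Site 1, Site 3, Site 4}: travel distance 76 + fixed 24 = 100.
Compare {Site 2, Site 3}: travel distance 77 + fixed 29 = 106.
Compare {Site 1, Site 2, Site 3}: travel distance 69 + fixed 39 = 108.
All other subsets cost ≥ 100. Minimum total cost: 96.

96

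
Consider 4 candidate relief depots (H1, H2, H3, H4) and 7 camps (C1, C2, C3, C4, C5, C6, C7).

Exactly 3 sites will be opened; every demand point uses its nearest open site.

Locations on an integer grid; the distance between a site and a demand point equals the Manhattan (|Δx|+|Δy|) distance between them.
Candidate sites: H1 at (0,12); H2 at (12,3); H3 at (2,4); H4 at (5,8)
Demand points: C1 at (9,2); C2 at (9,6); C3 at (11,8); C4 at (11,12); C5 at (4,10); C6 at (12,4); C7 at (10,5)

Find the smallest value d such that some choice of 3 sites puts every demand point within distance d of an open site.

10

Open {H1, H2, H3}.
  Farthest demand point is C4 at distance 10 (to H2); all others are ≤ 10.
With {H1, H2, H4} the worst case is 10.
With {H1, H3, H4} the worst case is 10.
No size-3 selection achieves below 10.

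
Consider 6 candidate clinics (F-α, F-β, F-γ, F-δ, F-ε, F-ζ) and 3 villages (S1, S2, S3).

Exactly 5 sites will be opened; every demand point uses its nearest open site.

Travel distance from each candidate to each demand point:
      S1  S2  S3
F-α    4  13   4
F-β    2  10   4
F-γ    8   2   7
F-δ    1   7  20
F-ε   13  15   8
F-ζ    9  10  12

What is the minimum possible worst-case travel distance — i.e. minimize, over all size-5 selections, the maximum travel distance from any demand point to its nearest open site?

4

Open {F-α, F-β, F-γ, F-δ, F-ε}.
  Farthest demand point is S3 at travel distance 4 (to F-α); all others are ≤ 4.
With {F-α, F-β, F-γ, F-δ, F-ζ} the worst case is 4.
With {F-α, F-β, F-γ, F-ε, F-ζ} the worst case is 4.
No size-5 selection achieves below 4.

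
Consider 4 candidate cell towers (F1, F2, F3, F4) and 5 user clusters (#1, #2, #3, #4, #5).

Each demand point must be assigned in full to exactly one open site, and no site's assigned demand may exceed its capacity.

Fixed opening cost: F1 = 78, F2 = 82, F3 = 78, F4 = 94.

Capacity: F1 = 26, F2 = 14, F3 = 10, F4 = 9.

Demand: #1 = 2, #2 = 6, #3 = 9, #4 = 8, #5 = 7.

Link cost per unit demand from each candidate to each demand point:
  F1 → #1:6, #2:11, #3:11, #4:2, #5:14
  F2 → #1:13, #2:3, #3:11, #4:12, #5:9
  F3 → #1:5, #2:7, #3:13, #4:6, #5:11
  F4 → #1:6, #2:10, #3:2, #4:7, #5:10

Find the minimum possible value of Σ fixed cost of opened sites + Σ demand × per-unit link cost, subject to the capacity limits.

Open {F1, F2}; cheapest assignment that respects the capacities:
  F1 (cap 26, load 19): #1, #3, #4 — cost 2×6 + 9×11 + 8×2 = 127
  F2 (cap 14, load 13): #2, #5 — cost 6×3 + 7×9 = 81
  Shipping 208, fixed 160 → total 368.
  Any other capacity-feasible assignment to {F1, F2} ships for at least 208.
Compare {F1, F2, F4}: its best feasible assignment gives total 381.
Compare {F1, F4}: its best feasible assignment gives total 382.
Every other set of open sites that can feasibly serve all demand totals ≥ 381 even under its best assignment. Minimum: 368.

368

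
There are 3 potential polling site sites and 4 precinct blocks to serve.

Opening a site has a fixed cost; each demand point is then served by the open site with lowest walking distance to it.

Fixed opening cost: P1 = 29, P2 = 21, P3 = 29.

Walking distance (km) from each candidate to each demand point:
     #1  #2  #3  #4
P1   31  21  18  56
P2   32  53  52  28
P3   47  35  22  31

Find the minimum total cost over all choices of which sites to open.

148

Open {P1, P2}: assign each demand point to its cheapest open site.
  #1→P1 31, #2→P1 21, #3→P1 18, #4→P2 28
  walking distance 98, fixed 50 → total 148.
Compare {P1}: walking distance 126 + fixed 29 = 155.
Compare {P1, P3}: walking distance 101 + fixed 58 = 159.
Compare {P3}: walking distance 135 + fixed 29 = 164.
All other subsets cost ≥ 155. Minimum total cost: 148.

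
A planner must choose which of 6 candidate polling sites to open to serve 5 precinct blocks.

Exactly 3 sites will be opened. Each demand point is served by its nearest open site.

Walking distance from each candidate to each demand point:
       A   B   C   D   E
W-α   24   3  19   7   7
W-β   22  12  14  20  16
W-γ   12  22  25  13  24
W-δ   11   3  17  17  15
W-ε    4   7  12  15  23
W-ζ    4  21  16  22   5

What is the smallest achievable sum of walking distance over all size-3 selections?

Open {W-α, W-ε, W-ζ}.
  A→W-ε 4, B→W-α 3, C→W-ε 12, D→W-α 7, E→W-ζ 5  ⇒ total 31.
Compare {W-α, W-β, W-ε}: total 33.
Compare {W-α, W-β, W-ζ}: total 33.
No size-3 selection does better; minimum is 31.

31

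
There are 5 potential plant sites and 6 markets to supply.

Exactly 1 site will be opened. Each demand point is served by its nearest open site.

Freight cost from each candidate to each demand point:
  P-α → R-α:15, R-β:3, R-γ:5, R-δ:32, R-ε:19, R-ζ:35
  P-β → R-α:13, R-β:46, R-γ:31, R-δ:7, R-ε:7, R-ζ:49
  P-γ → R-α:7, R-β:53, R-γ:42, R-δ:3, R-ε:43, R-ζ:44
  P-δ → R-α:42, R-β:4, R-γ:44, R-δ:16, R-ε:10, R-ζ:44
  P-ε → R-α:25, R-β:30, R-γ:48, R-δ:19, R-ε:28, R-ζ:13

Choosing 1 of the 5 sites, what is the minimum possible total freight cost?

109

Open {P-α}.
  R-α→P-α 15, R-β→P-α 3, R-γ→P-α 5, R-δ→P-α 32, R-ε→P-α 19, R-ζ→P-α 35  ⇒ total 109.
Compare {P-β}: total 153.
Compare {P-δ}: total 160.
No size-1 selection does better; minimum is 109.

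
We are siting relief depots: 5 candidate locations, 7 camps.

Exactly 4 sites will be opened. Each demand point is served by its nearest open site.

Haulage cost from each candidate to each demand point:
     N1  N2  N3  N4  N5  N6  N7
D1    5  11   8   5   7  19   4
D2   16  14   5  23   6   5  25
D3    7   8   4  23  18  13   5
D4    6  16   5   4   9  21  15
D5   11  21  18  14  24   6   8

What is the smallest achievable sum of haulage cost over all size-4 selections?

36

Open {D1, D2, D3, D4}.
  N1→D1 5, N2→D3 8, N3→D3 4, N4→D4 4, N5→D2 6, N6→D2 5, N7→D1 4  ⇒ total 36.
Compare {D1, D2, D3, D5}: total 37.
Compare {D1, D3, D4, D5}: total 38.
No size-4 selection does better; minimum is 36.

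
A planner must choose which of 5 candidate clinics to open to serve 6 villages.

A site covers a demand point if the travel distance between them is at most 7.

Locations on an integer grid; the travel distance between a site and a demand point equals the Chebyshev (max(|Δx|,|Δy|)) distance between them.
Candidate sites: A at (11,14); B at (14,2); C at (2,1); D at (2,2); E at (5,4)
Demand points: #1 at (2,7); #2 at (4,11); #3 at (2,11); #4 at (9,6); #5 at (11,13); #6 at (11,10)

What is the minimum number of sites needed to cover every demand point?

Coverage sets (demand points within 7 of each site):
  A: {#2, #5, #6}
  B: {#4}
  C: {#1, #4}
  D: {#1, #4}
  E: {#1, #2, #3, #4, #6}
No single site covers all 6 demand points.
But {A, E} covers everything, so the minimum is 2.

2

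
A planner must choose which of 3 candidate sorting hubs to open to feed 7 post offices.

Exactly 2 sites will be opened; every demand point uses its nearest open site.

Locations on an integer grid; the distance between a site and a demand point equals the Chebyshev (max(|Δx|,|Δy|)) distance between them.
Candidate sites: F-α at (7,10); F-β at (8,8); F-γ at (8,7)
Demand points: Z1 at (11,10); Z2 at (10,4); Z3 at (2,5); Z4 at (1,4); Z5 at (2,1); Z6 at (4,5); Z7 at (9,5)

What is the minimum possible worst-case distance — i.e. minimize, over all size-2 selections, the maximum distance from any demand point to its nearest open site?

Open {F-α, F-γ}.
  Farthest demand point is Z4 at distance 6 (to F-α); all others are ≤ 6.
With {F-α, F-β} the worst case is 7.
With {F-β, F-γ} the worst case is 7.
No size-2 selection achieves below 6.

6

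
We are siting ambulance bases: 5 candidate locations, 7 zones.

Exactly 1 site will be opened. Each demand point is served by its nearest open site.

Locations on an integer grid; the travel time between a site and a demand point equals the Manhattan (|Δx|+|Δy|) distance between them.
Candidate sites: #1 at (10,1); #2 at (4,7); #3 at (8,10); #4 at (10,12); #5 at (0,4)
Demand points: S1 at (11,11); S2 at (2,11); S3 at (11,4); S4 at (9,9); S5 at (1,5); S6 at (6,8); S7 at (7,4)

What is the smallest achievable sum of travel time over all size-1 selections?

Open {#3}.
  S1→#3 4, S2→#3 7, S3→#3 9, S4→#3 2, S5→#3 12, S6→#3 4, S7→#3 7  ⇒ total 45.
Compare {#2}: total 48.
Compare {#4}: total 59.
No size-1 selection does better; minimum is 45.

45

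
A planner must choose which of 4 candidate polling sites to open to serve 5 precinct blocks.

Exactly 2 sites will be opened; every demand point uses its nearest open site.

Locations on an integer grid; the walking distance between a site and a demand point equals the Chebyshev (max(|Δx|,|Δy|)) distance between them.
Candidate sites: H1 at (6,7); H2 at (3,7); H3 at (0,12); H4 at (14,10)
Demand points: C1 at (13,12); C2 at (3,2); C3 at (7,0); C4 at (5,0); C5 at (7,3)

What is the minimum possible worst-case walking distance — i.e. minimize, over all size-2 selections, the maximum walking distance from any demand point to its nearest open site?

7

Open {H1, H2}.
  Farthest demand point is C1 at walking distance 7 (to H1); all others are ≤ 7.
With {H1, H3} the worst case is 7.
With {H1, H4} the worst case is 7.
No size-2 selection achieves below 7.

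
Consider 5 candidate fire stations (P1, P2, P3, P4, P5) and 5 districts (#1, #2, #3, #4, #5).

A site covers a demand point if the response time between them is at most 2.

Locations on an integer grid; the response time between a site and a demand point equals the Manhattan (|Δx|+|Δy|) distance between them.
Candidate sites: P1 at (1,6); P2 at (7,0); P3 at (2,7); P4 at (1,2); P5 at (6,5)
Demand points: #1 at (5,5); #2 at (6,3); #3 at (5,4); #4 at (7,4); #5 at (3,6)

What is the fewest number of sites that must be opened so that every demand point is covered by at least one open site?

2

Coverage sets (demand points within 2 of each site):
  P1: {#5}
  P2: {}
  P3: {#5}
  P4: {}
  P5: {#1, #2, #3, #4}
No single site covers all 5 demand points.
But {P1, P5} covers everything, so the minimum is 2.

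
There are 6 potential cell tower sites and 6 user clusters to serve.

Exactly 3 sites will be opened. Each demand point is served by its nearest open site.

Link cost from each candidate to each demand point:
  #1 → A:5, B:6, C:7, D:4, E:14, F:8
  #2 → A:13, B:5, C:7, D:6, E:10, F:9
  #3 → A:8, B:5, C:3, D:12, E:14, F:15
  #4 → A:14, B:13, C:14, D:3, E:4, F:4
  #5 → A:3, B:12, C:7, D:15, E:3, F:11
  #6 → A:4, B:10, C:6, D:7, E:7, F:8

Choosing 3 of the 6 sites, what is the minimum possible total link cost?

21

Open {#3, #4, #5}.
  A→#5 3, B→#3 5, C→#3 3, D→#4 3, E→#5 3, F→#4 4  ⇒ total 21.
Compare {#3, #4, #6}: total 23.
Compare {#1, #3, #4}: total 24.
No size-3 selection does better; minimum is 21.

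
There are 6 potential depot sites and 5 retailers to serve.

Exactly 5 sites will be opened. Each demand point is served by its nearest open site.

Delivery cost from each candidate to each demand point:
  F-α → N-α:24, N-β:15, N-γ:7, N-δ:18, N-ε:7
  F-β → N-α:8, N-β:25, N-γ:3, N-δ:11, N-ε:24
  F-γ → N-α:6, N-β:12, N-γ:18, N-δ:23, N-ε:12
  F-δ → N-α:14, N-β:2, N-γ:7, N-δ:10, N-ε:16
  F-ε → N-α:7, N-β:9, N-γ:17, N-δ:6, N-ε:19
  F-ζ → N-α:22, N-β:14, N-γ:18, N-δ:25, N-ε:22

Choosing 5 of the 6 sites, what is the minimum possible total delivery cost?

24

Open {F-α, F-β, F-γ, F-δ, F-ε}.
  N-α→F-γ 6, N-β→F-δ 2, N-γ→F-β 3, N-δ→F-ε 6, N-ε→F-α 7  ⇒ total 24.
Compare {F-α, F-β, F-δ, F-ε, F-ζ}: total 25.
Compare {F-α, F-β, F-γ, F-δ, F-ζ}: total 28.
No size-5 selection does better; minimum is 24.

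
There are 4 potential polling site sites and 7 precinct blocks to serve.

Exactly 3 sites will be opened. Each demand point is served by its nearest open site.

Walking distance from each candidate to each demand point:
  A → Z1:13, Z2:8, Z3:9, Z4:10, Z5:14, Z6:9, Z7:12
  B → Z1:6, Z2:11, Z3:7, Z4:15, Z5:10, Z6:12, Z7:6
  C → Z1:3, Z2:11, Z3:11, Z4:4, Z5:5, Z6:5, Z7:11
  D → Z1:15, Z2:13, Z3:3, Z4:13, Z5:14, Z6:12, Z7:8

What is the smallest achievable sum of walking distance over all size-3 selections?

36

Open {A, C, D}.
  Z1→C 3, Z2→A 8, Z3→D 3, Z4→C 4, Z5→C 5, Z6→C 5, Z7→D 8  ⇒ total 36.
Compare {B, C, D}: total 37.
Compare {A, B, C}: total 38.
No size-3 selection does better; minimum is 36.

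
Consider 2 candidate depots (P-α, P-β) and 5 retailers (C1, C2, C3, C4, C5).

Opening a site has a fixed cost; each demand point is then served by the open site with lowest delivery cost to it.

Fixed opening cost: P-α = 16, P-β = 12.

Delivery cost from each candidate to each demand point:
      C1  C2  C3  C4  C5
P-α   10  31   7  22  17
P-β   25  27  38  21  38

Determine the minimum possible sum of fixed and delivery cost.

103

Open {P-α}: assign each demand point to its cheapest open site.
  C1→P-α 10, C2→P-α 31, C3→P-α 7, C4→P-α 22, C5→P-α 17
  delivery cost 87, fixed 16 → total 103.
Compare {P-α, P-β}: delivery cost 82 + fixed 28 = 110.
Compare {P-β}: delivery cost 149 + fixed 12 = 161.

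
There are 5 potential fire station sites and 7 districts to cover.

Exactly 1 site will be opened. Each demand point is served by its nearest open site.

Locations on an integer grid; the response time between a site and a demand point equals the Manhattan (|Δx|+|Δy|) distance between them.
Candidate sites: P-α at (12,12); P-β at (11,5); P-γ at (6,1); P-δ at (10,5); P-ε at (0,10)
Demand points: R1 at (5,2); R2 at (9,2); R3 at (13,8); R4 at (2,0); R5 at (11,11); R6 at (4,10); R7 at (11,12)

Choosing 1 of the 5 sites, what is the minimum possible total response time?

57

Open {P-δ}.
  R1→P-δ 8, R2→P-δ 4, R3→P-δ 6, R4→P-δ 13, R5→P-δ 7, R6→P-δ 11, R7→P-δ 8  ⇒ total 57.
Compare {P-β}: total 58.
Compare {P-γ}: total 67.
No size-1 selection does better; minimum is 57.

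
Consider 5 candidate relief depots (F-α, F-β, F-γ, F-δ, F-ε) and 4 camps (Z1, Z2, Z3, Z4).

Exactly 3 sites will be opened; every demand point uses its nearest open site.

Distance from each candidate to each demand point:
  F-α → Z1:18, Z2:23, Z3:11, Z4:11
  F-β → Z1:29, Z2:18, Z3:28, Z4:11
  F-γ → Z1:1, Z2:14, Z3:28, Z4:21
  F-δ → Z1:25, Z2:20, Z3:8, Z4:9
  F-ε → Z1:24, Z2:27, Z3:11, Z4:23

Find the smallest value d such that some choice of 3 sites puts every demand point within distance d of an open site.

Open {F-α, F-β, F-γ}.
  Farthest demand point is Z2 at distance 14 (to F-γ); all others are ≤ 14.
With {F-α, F-γ, F-δ} the worst case is 14.
With {F-α, F-γ, F-ε} the worst case is 14.
No size-3 selection achieves below 14.

14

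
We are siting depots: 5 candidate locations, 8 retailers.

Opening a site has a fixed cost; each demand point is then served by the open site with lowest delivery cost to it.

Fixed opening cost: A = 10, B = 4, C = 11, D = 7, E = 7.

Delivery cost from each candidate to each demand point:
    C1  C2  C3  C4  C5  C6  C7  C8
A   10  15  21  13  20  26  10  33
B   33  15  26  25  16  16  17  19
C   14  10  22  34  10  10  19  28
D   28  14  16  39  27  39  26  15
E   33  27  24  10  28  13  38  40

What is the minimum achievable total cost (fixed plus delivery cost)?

Open {A, C, D}: assign each demand point to its cheapest open site.
  C1→A 10, C2→C 10, C3→D 16, C4→A 13, C5→C 10, C6→C 10, C7→A 10, C8→D 15
  delivery cost 94, fixed 28 → total 122.
Compare {A, B, C, D}: delivery cost 94 + fixed 32 = 126.
Compare {A, C, D, E}: delivery cost 91 + fixed 35 = 126.
Compare {A, B, C}: delivery cost 103 + fixed 25 = 128.
All other subsets cost ≥ 126. Minimum total cost: 122.

122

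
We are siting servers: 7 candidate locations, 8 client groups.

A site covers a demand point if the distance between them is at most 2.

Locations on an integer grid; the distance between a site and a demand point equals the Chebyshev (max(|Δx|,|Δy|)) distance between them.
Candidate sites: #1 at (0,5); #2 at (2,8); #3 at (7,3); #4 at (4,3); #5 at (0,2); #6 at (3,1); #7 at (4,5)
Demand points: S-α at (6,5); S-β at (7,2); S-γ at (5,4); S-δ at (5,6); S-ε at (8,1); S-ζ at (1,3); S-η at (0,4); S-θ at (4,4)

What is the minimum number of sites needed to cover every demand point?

Coverage sets (demand points within 2 of each site):
  #1: {S-ζ, S-η}
  #2: {}
  #3: {S-α, S-β, S-γ, S-ε}
  #4: {S-α, S-γ, S-θ}
  #5: {S-ζ, S-η}
  #6: {S-ζ}
  #7: {S-α, S-γ, S-δ, S-θ}
No 2 sites suffice: every size-2 union leaves at least one demand point uncovered.
But {#1, #3, #7} covers everything, so the minimum is 3.

3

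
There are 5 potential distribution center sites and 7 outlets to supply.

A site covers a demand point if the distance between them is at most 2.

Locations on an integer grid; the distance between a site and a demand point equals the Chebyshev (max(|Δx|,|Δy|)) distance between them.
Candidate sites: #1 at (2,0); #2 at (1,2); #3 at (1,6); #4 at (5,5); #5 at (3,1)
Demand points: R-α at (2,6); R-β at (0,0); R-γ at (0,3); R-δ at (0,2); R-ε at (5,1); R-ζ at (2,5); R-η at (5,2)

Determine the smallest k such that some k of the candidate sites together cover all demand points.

Coverage sets (demand points within 2 of each site):
  #1: {R-β, R-δ}
  #2: {R-β, R-γ, R-δ}
  #3: {R-α, R-ζ}
  #4: {}
  #5: {R-ε, R-η}
No 2 sites suffice: every size-2 union leaves at least one demand point uncovered.
But {#2, #3, #5} covers everything, so the minimum is 3.

3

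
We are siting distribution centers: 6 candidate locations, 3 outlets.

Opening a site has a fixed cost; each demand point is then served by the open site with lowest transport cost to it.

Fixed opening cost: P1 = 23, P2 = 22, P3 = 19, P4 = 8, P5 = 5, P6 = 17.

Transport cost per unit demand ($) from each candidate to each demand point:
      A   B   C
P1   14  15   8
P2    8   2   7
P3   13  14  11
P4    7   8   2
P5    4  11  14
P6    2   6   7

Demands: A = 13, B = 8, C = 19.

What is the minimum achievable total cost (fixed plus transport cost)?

Open {P2, P4, P6}: assign each demand point to its cheapest open site.
  A→P6 13×2=26, B→P2 8×2=16, C→P4 19×2=38
  transport cost 80, fixed 47 → total 127.
Compare {P2, P4, P5, P6}: transport cost 80 + fixed 52 = 132.
Compare {P4, P6}: transport cost 112 + fixed 25 = 137.
Compare {P2, P4, P5}: transport cost 106 + fixed 35 = 141.
All other subsets cost ≥ 132. Minimum total cost: 127.

127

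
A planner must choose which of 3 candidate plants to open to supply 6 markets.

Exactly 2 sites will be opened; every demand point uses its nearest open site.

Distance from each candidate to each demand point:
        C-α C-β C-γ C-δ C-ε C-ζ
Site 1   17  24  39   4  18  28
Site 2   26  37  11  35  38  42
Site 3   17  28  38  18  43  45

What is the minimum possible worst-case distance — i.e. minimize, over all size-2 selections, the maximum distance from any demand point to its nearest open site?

Open {Site 1, Site 2}.
  Farthest demand point is C-ζ at distance 28 (to Site 1); all others are ≤ 28.
With {Site 1, Site 3} the worst case is 38.
With {Site 2, Site 3} the worst case is 42.
No size-2 selection achieves below 28.

28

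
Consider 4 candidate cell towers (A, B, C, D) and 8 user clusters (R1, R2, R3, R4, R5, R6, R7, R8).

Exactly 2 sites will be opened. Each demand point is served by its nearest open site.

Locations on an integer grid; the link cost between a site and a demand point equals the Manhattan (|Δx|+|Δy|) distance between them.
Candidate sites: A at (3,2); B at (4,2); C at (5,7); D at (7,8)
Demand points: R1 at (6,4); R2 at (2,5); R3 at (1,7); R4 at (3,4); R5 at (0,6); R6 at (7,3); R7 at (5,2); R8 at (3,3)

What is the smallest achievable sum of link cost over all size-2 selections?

Open {A, C}.
  R1→C 4, R2→A 4, R3→C 4, R4→A 2, R5→C 6, R6→A 5, R7→A 2, R8→A 1  ⇒ total 28.
Compare {B, C}: total 29.
Compare {A, B}: total 30.
No size-2 selection does better; minimum is 28.

28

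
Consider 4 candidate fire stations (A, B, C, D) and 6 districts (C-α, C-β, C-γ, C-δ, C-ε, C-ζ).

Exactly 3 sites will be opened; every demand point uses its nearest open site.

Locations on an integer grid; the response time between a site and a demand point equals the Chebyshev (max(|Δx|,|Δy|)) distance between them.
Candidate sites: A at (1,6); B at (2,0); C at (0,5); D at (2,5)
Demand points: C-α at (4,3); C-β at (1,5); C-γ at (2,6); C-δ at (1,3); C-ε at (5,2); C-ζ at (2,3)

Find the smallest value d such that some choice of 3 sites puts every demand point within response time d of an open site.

3

Open {A, B, C}.
  Farthest demand point is C-α at response time 3 (to A); all others are ≤ 3.
With {A, B, D} the worst case is 3.
With {A, C, D} the worst case is 3.
No size-3 selection achieves below 3.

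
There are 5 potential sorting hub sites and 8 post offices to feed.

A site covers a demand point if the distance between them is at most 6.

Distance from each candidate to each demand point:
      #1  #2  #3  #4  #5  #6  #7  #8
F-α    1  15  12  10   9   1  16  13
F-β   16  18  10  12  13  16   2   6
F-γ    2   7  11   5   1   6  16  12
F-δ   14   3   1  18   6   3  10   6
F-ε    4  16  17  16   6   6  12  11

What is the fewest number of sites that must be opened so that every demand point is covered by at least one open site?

Coverage sets (demand points within 6 of each site):
  F-α: {#1, #6}
  F-β: {#7, #8}
  F-γ: {#1, #4, #5, #6}
  F-δ: {#2, #3, #5, #6, #8}
  F-ε: {#1, #5, #6}
No 2 sites suffice: every size-2 union leaves at least one demand point uncovered.
But {F-β, F-γ, F-δ} covers everything, so the minimum is 3.

3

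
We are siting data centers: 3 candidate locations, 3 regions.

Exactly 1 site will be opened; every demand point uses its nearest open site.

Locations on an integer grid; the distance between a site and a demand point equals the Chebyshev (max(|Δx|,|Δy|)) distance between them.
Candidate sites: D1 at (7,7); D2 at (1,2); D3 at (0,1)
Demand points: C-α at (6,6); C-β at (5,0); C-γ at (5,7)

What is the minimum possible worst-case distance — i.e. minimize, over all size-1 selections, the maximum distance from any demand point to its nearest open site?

Open {D2}.
  Farthest demand point is C-α at distance 5 (to D2); all others are ≤ 5.
With {D3} the worst case is 6.
With {D1} the worst case is 7.
No size-1 selection achieves below 5.

5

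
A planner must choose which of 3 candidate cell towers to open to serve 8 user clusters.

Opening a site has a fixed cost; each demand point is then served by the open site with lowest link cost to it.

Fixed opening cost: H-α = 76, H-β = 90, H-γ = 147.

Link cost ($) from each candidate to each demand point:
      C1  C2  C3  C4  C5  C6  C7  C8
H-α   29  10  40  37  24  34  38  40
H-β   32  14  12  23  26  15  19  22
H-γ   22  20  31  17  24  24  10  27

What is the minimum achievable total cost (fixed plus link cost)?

Open {H-β}: assign each demand point to its cheapest open site.
  C1→H-β 32, C2→H-β 14, C3→H-β 12, C4→H-β 23, C5→H-β 26, C6→H-β 15, C7→H-β 19, C8→H-β 22
  link cost 163, fixed 90 → total 253.
Compare {H-α, H-β}: link cost 154 + fixed 166 = 320.
Compare {H-γ}: link cost 175 + fixed 147 = 322.
Compare {H-α}: link cost 252 + fixed 76 = 328.
All other subsets cost ≥ 320. Minimum total cost: 253.

253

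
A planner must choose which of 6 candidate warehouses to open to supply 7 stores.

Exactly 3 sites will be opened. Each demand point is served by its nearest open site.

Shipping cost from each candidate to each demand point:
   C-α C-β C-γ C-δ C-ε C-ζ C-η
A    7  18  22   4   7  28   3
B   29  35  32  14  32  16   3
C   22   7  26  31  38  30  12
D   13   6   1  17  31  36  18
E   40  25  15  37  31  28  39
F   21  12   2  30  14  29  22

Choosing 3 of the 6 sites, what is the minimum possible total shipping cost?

Open {A, B, D}.
  C-α→A 7, C-β→D 6, C-γ→D 1, C-δ→A 4, C-ε→A 7, C-ζ→B 16, C-η→A 3  ⇒ total 44.
Compare {A, B, F}: total 51.
Compare {A, C, D}: total 56.
No size-3 selection does better; minimum is 44.

44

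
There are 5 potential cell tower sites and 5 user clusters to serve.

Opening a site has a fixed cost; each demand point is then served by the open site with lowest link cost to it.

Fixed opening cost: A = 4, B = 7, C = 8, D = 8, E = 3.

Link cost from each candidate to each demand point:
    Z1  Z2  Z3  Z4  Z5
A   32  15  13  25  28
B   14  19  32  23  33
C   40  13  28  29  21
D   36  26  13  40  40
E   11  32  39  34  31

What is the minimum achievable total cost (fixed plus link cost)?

Open {A, C, E}: assign each demand point to its cheapest open site.
  Z1→E 11, Z2→C 13, Z3→A 13, Z4→A 25, Z5→C 21
  link cost 83, fixed 15 → total 98.
Compare {A, E}: link cost 92 + fixed 7 = 99.
Compare {A, B, C}: link cost 84 + fixed 19 = 103.
Compare {A, B, C, E}: link cost 81 + fixed 22 = 103.
All other subsets cost ≥ 99. Minimum total cost: 98.

98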